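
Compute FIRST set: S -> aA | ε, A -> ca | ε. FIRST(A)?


Per alternative of A: FIRST(ca) = {c}; FIRST(ε) = {ε}
FIRST(A) = {c, ε}


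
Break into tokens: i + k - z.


Scan left to right, longest-match per lexeme
Tokens: ID(i), OP(+), ID(k), OP(-), ID(z)


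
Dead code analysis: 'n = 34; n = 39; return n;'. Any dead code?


first assignment to n is overwritten before any read
Dead: 'n = 34'


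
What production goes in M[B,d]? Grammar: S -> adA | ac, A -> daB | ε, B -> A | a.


For [B, d]: 'd' ∈ FIRST(A)
Entry: B -> A


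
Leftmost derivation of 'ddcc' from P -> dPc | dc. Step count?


Derivation: P => dPc => ddcc
Steps: 2


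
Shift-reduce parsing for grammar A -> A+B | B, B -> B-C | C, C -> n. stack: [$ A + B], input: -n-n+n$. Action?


'-' can extend B; shift to build B -> B-C
Action: shift


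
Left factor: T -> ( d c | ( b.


Common prefix: '('
Factored: T -> ( T', T' -> d c | b


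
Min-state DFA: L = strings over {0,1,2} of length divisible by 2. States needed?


Track length mod 2: states 0..1, accept at 0
Minimal DFA: 2 states


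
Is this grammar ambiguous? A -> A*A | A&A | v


'v*v&v' has two parse trees (no precedence encoded between * and &)
Ambiguous


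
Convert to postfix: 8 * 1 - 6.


Left to right (same or higher precedence on left)
Postfix: 8 1 * 6 -


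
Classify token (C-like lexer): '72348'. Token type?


Pattern: digits only
Type: INTEGER_LITERAL


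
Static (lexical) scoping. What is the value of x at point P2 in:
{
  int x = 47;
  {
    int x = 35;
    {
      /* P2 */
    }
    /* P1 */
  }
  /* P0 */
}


P2's block does not declare x; resolves to the enclosing declaration at depth 1
x = 35


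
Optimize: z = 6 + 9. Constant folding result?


6 + 9 = 15 at compile time
Optimized: z = 15


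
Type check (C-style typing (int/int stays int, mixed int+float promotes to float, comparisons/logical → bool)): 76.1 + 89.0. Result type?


Operand types: float + float
Rule: mixed int/float promotes to float; int/int stays int
Result type: float


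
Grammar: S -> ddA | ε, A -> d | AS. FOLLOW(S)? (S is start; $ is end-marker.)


$ ∈ FOLLOW(S). For each A -> αBβ: add FIRST(β)\{ε} to FOLLOW(B); if β nullable, add FOLLOW(A).
FOLLOW(S) = {$, d}


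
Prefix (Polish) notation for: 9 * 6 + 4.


left-to-right (same/higher precedence on left): tree is (+ (* 9 6) 4)
Prefix: + * 9 6 4


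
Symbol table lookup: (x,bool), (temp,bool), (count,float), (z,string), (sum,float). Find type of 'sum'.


Lookup 'sum' → type float


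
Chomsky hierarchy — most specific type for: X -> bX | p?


Right-linear: every RHS is a terminal or a terminal followed by one nonterminal
Classification: Type 3 (Regular)


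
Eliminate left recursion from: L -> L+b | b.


Left-recursive alternatives: L+b; non-recursive: b
Introduce L': L -> bL', L' -> +bL' | ε


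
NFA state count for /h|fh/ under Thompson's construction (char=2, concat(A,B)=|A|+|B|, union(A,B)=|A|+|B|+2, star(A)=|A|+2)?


Syntax tree has 3 char leaf(s), 1 union(s), 0 star(s)
chars contribute 3×2 = 6; each union adds +2; each star adds +2
Total: 6 + 2 + 0 = 8 states


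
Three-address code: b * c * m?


Break into single-operator statements:
t1 = b * c
t2 = t1 * m


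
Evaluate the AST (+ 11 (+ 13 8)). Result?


Evaluate inner: (+ 13 8) = 21
Evaluate root: (+ 11 21) = 32
Result: 32


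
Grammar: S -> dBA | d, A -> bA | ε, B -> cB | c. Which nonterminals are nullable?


A nonterminal is nullable iff some alternative derives ε (directly, or every symbol in it is nullable)
Nullable: {A}


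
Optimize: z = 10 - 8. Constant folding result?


10 - 8 = 2 at compile time
Optimized: z = 2


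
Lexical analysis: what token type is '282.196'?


Pattern: digits with a decimal point
Type: FLOAT_LITERAL


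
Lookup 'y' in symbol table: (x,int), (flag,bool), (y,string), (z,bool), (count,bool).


Lookup 'y' → type string


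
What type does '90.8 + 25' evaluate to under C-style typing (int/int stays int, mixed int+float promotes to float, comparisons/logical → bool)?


Operand types: float + int
Rule: mixed int/float promotes to float; int/int stays int
Result type: float


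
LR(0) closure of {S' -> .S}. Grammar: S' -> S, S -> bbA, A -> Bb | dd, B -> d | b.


Start: S' -> .S
For each item with dot before a nonterminal B, add B -> .γ for every B-production
Closure: [S' -> .S, S -> .bbA]


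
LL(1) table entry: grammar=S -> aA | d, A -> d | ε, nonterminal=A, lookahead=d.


For [A, d]: 'd' ∈ FIRST(d)
Entry: A -> d


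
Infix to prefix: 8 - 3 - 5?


left-to-right (same/higher precedence on left): tree is (- (- 8 3) 5)
Prefix: - - 8 3 5


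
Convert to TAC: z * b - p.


Break into single-operator statements:
t1 = z * b
t2 = t1 - p


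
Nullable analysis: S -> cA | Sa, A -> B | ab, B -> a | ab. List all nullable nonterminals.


A nonterminal is nullable iff some alternative derives ε (directly, or every symbol in it is nullable)
Nullable: {}


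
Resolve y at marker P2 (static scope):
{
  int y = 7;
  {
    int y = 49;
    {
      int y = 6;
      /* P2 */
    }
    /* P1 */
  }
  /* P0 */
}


y declared in the same block as P2
y = 6


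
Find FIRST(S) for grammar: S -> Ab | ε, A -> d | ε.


Per alternative of S: FIRST(Ab) = {b, d}; FIRST(ε) = {ε}
FIRST(S) = {b, d, ε}


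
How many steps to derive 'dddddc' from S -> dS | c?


Derivation: S => dS => ddS => dddS => ddddS => dddddS => dddddc
Steps: 6


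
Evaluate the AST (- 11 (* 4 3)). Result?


Evaluate inner: (* 4 3) = 12
Evaluate root: (- 11 12) = -1
Result: -1


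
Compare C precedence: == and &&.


'==' is equality (level 6); '&&' is logical AND (level 2)
Higher level binds tighter
'==' has higher precedence than '&&'


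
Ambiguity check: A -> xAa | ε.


balanced x^n…a^n: each string has a unique parse
Unambiguous


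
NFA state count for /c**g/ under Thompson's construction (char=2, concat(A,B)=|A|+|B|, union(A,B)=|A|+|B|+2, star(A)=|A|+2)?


Syntax tree has 2 char leaf(s), 0 union(s), 2 star(s)
chars contribute 2×2 = 4; each union adds +2; each star adds +2
Total: 4 + 0 + 4 = 8 states


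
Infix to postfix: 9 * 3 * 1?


Left to right (same or higher precedence on left)
Postfix: 9 3 * 1 *


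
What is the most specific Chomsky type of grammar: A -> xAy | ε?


Single nonterminal LHS, but x^n y^n is not regular
Classification: Type 2 (Context-Free)


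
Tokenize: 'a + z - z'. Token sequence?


Scan left to right, longest-match per lexeme
Tokens: ID(a), OP(+), ID(z), OP(-), ID(z)


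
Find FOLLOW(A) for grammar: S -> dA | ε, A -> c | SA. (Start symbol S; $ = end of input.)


$ ∈ FOLLOW(S). For each A -> αBβ: add FIRST(β)\{ε} to FOLLOW(B); if β nullable, add FOLLOW(A).
FOLLOW(A) = {$, c, d}


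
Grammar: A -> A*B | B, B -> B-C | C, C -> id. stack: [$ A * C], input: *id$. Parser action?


'C' (not preceded by B-) is the handle for B -> C
Action: reduce (B -> C)


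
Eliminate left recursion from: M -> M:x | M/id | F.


Left-recursive alternatives: M:x, M/id; non-recursive: F
Introduce M': M -> FM', M' -> :xM' | /idM' | ε


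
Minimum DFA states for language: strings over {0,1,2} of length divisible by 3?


Track length mod 3: states 0..2, accept at 0
Minimal DFA: 3 states


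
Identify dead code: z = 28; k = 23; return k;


z is assigned but never read
Dead: 'z = 28'


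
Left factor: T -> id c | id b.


Common prefix: 'id'
Factored: T -> id T', T' -> c | b


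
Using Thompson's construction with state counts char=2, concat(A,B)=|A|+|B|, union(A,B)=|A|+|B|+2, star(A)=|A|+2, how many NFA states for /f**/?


Syntax tree has 1 char leaf(s), 0 union(s), 2 star(s)
chars contribute 1×2 = 2; each union adds +2; each star adds +2
Total: 2 + 0 + 4 = 6 states


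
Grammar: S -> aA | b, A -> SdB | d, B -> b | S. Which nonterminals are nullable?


A nonterminal is nullable iff some alternative derives ε (directly, or every symbol in it is nullable)
Nullable: {}


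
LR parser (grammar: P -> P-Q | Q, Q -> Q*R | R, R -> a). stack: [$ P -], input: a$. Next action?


no handle ('P-' is not any RHS); shift 'a'
Action: shift


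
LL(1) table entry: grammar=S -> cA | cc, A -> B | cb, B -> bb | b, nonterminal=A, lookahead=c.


For [A, c]: 'c' ∈ FIRST(cb)
Entry: A -> cb


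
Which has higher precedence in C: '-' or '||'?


'-' is additive (level 9); '||' is logical OR (level 1)
Higher level binds tighter
'-' has higher precedence than '||'


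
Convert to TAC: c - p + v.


Break into single-operator statements:
t1 = c - p
t2 = t1 + v


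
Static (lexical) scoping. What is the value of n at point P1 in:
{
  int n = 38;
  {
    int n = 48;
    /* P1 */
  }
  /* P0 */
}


n declared in the same block as P1
n = 48


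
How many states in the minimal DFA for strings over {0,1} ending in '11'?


Track the longest suffix of input matching a prefix of '11': 3 classes (prefixes of length 0..2)
Minimal DFA: 3 states


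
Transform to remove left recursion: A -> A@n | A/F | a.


Left-recursive alternatives: A@n, A/F; non-recursive: a
Introduce A': A -> aA', A' -> @nA' | /FA' | ε


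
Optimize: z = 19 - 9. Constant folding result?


19 - 9 = 10 at compile time
Optimized: z = 10


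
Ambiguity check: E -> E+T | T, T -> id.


precedence layered via separate nonterminal T: deterministic
Unambiguous


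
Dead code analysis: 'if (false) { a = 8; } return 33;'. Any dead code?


condition is constant false, so the whole block is unreachable
Dead: 'if (false) { a = 8; }'


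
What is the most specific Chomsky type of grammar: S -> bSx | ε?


Single nonterminal LHS, but b^n x^n is not regular
Classification: Type 2 (Context-Free)


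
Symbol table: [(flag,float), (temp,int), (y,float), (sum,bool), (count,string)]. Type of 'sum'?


Lookup 'sum' → type bool


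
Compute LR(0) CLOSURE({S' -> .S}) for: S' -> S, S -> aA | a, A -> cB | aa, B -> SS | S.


Start: S' -> .S
For each item with dot before a nonterminal B, add B -> .γ for every B-production
Closure: [S' -> .S, S -> .aA, S -> .a]


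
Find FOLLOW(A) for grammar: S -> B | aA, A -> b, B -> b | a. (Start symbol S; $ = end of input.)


$ ∈ FOLLOW(S). For each A -> αBβ: add FIRST(β)\{ε} to FOLLOW(B); if β nullable, add FOLLOW(A).
FOLLOW(A) = {$}


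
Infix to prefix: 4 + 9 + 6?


left-to-right (same/higher precedence on left): tree is (+ (+ 4 9) 6)
Prefix: + + 4 9 6


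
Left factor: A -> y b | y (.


Common prefix: 'y'
Factored: A -> y A', A' -> b | (


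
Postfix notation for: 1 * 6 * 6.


Left to right (same or higher precedence on left)
Postfix: 1 6 * 6 *


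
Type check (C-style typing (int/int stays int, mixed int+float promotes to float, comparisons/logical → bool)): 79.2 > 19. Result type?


Operand types: float > int
Rule: comparison yields bool
Result type: bool


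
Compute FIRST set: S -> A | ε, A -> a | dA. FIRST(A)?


Per alternative of A: FIRST(a) = {a}; FIRST(dA) = {d}
FIRST(A) = {a, d}


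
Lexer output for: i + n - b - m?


Scan left to right, longest-match per lexeme
Tokens: ID(i), OP(+), ID(n), OP(-), ID(b), OP(-), ID(m)


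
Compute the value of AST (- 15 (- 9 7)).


Evaluate inner: (- 9 7) = 2
Evaluate root: (- 15 2) = 13
Result: 13


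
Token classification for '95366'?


Pattern: digits only
Type: INTEGER_LITERAL


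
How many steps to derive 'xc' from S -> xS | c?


Derivation: S => xS => xc
Steps: 2


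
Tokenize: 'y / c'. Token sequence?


Scan left to right, longest-match per lexeme
Tokens: ID(y), OP(/), ID(c)


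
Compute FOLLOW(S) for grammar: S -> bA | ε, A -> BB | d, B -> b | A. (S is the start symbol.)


$ ∈ FOLLOW(S). For each A -> αBβ: add FIRST(β)\{ε} to FOLLOW(B); if β nullable, add FOLLOW(A).
FOLLOW(S) = {$}


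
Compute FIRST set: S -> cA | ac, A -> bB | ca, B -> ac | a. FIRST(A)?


Per alternative of A: FIRST(bB) = {b}; FIRST(ca) = {c}
FIRST(A) = {b, c}


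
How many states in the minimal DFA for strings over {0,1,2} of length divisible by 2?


Track length mod 2: states 0..1, accept at 0
Minimal DFA: 2 states


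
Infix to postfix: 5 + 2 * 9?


* has higher precedence, evaluate 2*9 first
Postfix: 5 2 9 * +


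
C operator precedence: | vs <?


'<' is relational (level 7); '|' is bitwise OR (level 3)
Higher level binds tighter
'<' has higher precedence than '|'


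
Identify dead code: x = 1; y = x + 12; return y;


x is read by y's definition; y is returned
No dead code


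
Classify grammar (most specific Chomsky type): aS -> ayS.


LHS has context (more than one symbol) and |LHS| ≤ |RHS|
Classification: Type 1 (Context-Sensitive)


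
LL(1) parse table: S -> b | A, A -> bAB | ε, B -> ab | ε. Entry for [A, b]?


For [A, b]: 'b' ∈ FIRST(bAB)
Entry: A -> bAB


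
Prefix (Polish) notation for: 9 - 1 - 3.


left-to-right (same/higher precedence on left): tree is (- (- 9 1) 3)
Prefix: - - 9 1 3


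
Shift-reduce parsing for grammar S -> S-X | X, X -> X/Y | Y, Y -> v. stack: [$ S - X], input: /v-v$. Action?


'/' can extend X; shift to build X -> X/Y
Action: shift


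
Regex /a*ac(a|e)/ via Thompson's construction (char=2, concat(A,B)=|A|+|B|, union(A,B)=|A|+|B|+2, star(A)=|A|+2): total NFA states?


Syntax tree has 5 char leaf(s), 1 union(s), 1 star(s)
chars contribute 5×2 = 10; each union adds +2; each star adds +2
Total: 10 + 2 + 2 = 14 states


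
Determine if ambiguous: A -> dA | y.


right-linear, alternatives start with distinct terminals 'd' vs 'y': unique leftmost derivation
Unambiguous


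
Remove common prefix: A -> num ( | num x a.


Common prefix: 'num'
Factored: A -> num A', A' -> ( | x a


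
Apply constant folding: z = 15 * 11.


15 * 11 = 165 at compile time
Optimized: z = 165


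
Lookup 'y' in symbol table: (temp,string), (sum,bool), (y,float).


Lookup 'y' → type float


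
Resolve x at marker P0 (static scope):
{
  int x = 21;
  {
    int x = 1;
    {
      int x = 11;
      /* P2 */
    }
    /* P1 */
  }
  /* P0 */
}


x declared in the same block as P0
x = 21


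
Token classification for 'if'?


Pattern: reserved word
Type: KEYWORD


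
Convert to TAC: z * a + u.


Break into single-operator statements:
t1 = z * a
t2 = t1 + u


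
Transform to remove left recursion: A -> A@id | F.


Left-recursive alternatives: A@id; non-recursive: F
Introduce A': A -> FA', A' -> @idA' | ε


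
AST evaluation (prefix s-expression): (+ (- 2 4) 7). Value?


Evaluate inner: (- 2 4) = -2
Evaluate root: (+ -2 7) = 5
Result: 5


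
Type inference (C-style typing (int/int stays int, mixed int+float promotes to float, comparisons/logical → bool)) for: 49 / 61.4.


Operand types: int / float
Rule: mixed int/float promotes to float; int/int stays int
Result type: float


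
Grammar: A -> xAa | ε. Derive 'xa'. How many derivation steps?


Derivation: A => xAa => xa
Steps: 2


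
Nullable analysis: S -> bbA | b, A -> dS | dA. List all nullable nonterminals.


A nonterminal is nullable iff some alternative derives ε (directly, or every symbol in it is nullable)
Nullable: {}


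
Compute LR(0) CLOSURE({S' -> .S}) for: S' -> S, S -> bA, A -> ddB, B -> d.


Start: S' -> .S
For each item with dot before a nonterminal B, add B -> .γ for every B-production
Closure: [S' -> .S, S -> .bA]


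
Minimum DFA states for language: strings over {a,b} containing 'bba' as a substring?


KMP-style automaton: 3 progress states + 1 absorbing accept = 4
Minimal DFA: 4 states


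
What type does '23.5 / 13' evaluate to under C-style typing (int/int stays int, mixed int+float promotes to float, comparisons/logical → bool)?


Operand types: float / int
Rule: mixed int/float promotes to float; int/int stays int
Result type: float


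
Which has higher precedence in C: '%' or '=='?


'%' is multiplicative (level 10); '==' is equality (level 6)
Higher level binds tighter
'%' has higher precedence than '=='


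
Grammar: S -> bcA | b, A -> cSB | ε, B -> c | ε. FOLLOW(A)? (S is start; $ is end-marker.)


$ ∈ FOLLOW(S). For each A -> αBβ: add FIRST(β)\{ε} to FOLLOW(B); if β nullable, add FOLLOW(A).
FOLLOW(A) = {$, c}


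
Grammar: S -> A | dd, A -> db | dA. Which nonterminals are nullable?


A nonterminal is nullable iff some alternative derives ε (directly, or every symbol in it is nullable)
Nullable: {}


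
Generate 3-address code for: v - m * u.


Break into single-operator statements:
t1 = m * u
t2 = v - t1


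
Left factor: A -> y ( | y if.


Common prefix: 'y'
Factored: A -> y A', A' -> ( | if


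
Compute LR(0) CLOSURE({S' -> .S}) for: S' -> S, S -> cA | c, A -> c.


Start: S' -> .S
For each item with dot before a nonterminal B, add B -> .γ for every B-production
Closure: [S' -> .S, S -> .cA, S -> .c]


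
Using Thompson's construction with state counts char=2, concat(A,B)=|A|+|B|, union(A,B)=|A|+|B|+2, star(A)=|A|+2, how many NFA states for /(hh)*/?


Syntax tree has 2 char leaf(s), 0 union(s), 1 star(s)
chars contribute 2×2 = 4; each union adds +2; each star adds +2
Total: 4 + 0 + 2 = 6 states


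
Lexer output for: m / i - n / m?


Scan left to right, longest-match per lexeme
Tokens: ID(m), OP(/), ID(i), OP(-), ID(n), OP(/), ID(m)


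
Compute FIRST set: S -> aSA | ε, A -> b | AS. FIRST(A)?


Per alternative of A: FIRST(b) = {b}; FIRST(AS) = {b}
FIRST(A) = {b}


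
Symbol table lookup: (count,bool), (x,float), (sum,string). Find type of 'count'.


Lookup 'count' → type bool


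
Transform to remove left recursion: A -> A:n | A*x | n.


Left-recursive alternatives: A:n, A*x; non-recursive: n
Introduce A': A -> nA', A' -> :nA' | *xA' | ε


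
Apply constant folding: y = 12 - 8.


12 - 8 = 4 at compile time
Optimized: y = 4


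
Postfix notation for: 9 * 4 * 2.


Left to right (same or higher precedence on left)
Postfix: 9 4 * 2 *


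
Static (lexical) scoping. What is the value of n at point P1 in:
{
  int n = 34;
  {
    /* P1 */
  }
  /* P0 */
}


P1's block does not declare n; resolves to the enclosing declaration at depth 0
n = 34


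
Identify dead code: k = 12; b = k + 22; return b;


k is read by b's definition; b is returned
No dead code


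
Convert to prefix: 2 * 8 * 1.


left-to-right (same/higher precedence on left): tree is (* (* 2 8) 1)
Prefix: * * 2 8 1


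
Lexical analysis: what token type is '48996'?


Pattern: digits only
Type: INTEGER_LITERAL


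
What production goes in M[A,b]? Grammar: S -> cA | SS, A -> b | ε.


For [A, b]: 'b' ∈ FIRST(b)
Entry: A -> b


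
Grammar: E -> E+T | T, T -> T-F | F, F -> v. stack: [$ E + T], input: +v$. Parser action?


handle 'E+T' on top; lookahead ∈ FOLLOW(E) = {+, $}
Action: reduce (E -> E+T)


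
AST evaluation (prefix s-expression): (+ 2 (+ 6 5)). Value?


Evaluate inner: (+ 6 5) = 11
Evaluate root: (+ 2 11) = 13
Result: 13


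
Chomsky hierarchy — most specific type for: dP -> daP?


LHS has context (more than one symbol) and |LHS| ≤ |RHS|
Classification: Type 1 (Context-Sensitive)


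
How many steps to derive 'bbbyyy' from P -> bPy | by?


Derivation: P => bPy => bbPyy => bbbyyy
Steps: 3


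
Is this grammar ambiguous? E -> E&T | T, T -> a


precedence layered via separate nonterminal T: deterministic
Unambiguous


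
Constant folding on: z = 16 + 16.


16 + 16 = 32 at compile time
Optimized: z = 32


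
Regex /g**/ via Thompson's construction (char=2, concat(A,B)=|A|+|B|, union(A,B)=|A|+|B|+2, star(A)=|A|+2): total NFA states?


Syntax tree has 1 char leaf(s), 0 union(s), 2 star(s)
chars contribute 1×2 = 2; each union adds +2; each star adds +2
Total: 2 + 0 + 4 = 6 states


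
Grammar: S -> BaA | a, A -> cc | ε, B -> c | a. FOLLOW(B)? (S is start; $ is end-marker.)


$ ∈ FOLLOW(S). For each A -> αBβ: add FIRST(β)\{ε} to FOLLOW(B); if β nullable, add FOLLOW(A).
FOLLOW(B) = {a}


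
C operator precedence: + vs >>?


'+' is additive (level 9); '>>' is shift (level 8)
Higher level binds tighter
'+' has higher precedence than '>>'


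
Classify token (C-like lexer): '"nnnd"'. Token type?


Pattern: double-quoted sequence
Type: STRING_LITERAL


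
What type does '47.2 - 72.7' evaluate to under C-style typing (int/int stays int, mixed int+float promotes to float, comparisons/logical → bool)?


Operand types: float - float
Rule: mixed int/float promotes to float; int/int stays int
Result type: float


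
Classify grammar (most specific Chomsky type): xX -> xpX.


LHS has context (more than one symbol) and |LHS| ≤ |RHS|
Classification: Type 1 (Context-Sensitive)


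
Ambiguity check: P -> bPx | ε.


balanced b^n…x^n: each string has a unique parse
Unambiguous


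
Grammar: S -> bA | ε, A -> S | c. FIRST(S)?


Per alternative of S: FIRST(bA) = {b}; FIRST(ε) = {ε}
FIRST(S) = {b, ε}


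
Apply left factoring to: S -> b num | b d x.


Common prefix: 'b'
Factored: S -> b S', S' -> num | d x


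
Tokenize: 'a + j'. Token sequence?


Scan left to right, longest-match per lexeme
Tokens: ID(a), OP(+), ID(j)


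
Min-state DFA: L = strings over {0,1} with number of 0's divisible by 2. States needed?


Track (count of 0) mod 2: states 0..1, accept at 0
Minimal DFA: 2 states


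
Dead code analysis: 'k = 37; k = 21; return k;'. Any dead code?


first assignment to k is overwritten before any read
Dead: 'k = 37'


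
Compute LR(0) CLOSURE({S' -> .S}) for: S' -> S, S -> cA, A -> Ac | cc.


Start: S' -> .S
For each item with dot before a nonterminal B, add B -> .γ for every B-production
Closure: [S' -> .S, S -> .cA]


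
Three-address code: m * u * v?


Break into single-operator statements:
t1 = m * u
t2 = t1 * v


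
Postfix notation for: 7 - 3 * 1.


* has higher precedence, evaluate 3*1 first
Postfix: 7 3 1 * -


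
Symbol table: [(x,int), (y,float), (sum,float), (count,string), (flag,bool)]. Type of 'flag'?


Lookup 'flag' → type bool


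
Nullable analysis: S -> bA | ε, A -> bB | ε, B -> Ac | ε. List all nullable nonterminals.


A nonterminal is nullable iff some alternative derives ε (directly, or every symbol in it is nullable)
Nullable: {A, B, S}


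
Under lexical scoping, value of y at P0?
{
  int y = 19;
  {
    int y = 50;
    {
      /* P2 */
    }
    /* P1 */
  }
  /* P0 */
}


y declared in the same block as P0
y = 19


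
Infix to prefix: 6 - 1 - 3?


left-to-right (same/higher precedence on left): tree is (- (- 6 1) 3)
Prefix: - - 6 1 3


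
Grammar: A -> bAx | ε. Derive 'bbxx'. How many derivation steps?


Derivation: A => bAx => bbAxx => bbxx
Steps: 3


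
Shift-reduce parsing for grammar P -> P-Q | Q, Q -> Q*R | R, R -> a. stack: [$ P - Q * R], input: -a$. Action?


handle 'Q*R' on top
Action: reduce (Q -> Q*R)


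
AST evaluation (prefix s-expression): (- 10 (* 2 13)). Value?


Evaluate inner: (* 2 13) = 26
Evaluate root: (- 10 26) = -16
Result: -16


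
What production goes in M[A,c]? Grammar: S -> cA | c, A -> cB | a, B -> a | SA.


For [A, c]: 'c' ∈ FIRST(cB)
Entry: A -> cB


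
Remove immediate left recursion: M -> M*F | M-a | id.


Left-recursive alternatives: M*F, M-a; non-recursive: id
Introduce M': M -> idM', M' -> *FM' | -aM' | ε


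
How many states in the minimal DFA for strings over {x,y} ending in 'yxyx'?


Track the longest suffix of input matching a prefix of 'yxyx': 5 classes (prefixes of length 0..4)
Minimal DFA: 5 states


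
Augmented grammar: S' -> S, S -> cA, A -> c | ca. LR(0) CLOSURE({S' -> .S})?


Start: S' -> .S
For each item with dot before a nonterminal B, add B -> .γ for every B-production
Closure: [S' -> .S, S -> .cA]


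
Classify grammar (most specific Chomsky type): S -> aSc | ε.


Single nonterminal LHS, but a^n c^n is not regular
Classification: Type 2 (Context-Free)


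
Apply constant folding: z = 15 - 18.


15 - 18 = -3 at compile time
Optimized: z = -3


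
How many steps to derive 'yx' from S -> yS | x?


Derivation: S => yS => yx
Steps: 2


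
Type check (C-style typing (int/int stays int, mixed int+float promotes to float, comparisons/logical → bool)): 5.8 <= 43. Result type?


Operand types: float <= int
Rule: comparison yields bool
Result type: bool


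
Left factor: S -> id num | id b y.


Common prefix: 'id'
Factored: S -> id S', S' -> num | b y


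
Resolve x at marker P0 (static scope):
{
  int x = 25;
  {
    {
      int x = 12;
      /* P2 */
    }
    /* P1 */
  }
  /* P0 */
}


x declared in the same block as P0
x = 25


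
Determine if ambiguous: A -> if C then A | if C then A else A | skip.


dangling else: 'if C then if C then skip else skip' parses two ways
Ambiguous


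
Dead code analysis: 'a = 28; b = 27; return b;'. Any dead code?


a is assigned but never read
Dead: 'a = 28'


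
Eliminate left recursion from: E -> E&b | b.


Left-recursive alternatives: E&b; non-recursive: b
Introduce E': E -> bE', E' -> &bE' | ε


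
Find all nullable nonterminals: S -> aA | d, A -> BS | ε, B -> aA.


A nonterminal is nullable iff some alternative derives ε (directly, or every symbol in it is nullable)
Nullable: {A}


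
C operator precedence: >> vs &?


'>>' is shift (level 8); '&' is bitwise AND (level 5)
Higher level binds tighter
'>>' has higher precedence than '&'


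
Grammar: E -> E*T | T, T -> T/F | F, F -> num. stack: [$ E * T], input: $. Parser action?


handle 'E*T' on top; lookahead ∈ FOLLOW(E) = {*, $}
Action: reduce (E -> E*T)


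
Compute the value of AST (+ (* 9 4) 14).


Evaluate inner: (* 9 4) = 36
Evaluate root: (+ 36 14) = 50
Result: 50


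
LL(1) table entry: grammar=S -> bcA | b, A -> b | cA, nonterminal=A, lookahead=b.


For [A, b]: 'b' ∈ FIRST(b)
Entry: A -> b


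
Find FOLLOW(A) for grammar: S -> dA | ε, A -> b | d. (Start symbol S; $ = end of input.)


$ ∈ FOLLOW(S). For each A -> αBβ: add FIRST(β)\{ε} to FOLLOW(B); if β nullable, add FOLLOW(A).
FOLLOW(A) = {$}


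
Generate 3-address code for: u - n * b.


Break into single-operator statements:
t1 = n * b
t2 = u - t1


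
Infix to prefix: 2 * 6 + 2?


left-to-right (same/higher precedence on left): tree is (+ (* 2 6) 2)
Prefix: + * 2 6 2


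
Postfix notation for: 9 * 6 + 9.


Left to right (same or higher precedence on left)
Postfix: 9 6 * 9 +


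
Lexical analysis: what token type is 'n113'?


Pattern: letter/underscore followed by alphanumerics, not a keyword
Type: IDENTIFIER


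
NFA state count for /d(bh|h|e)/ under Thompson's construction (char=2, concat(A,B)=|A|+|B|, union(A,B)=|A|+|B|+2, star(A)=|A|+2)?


Syntax tree has 5 char leaf(s), 2 union(s), 0 star(s)
chars contribute 5×2 = 10; each union adds +2; each star adds +2
Total: 10 + 4 + 0 = 14 states


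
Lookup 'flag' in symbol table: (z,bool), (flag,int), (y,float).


Lookup 'flag' → type int


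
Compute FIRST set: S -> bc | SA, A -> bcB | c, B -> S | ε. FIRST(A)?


Per alternative of A: FIRST(bcB) = {b}; FIRST(c) = {c}
FIRST(A) = {b, c}


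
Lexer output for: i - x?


Scan left to right, longest-match per lexeme
Tokens: ID(i), OP(-), ID(x)


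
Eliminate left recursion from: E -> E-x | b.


Left-recursive alternatives: E-x; non-recursive: b
Introduce E': E -> bE', E' -> -xE' | ε


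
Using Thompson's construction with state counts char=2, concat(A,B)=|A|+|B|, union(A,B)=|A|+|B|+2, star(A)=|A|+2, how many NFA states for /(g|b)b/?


Syntax tree has 3 char leaf(s), 1 union(s), 0 star(s)
chars contribute 3×2 = 6; each union adds +2; each star adds +2
Total: 6 + 2 + 0 = 8 states


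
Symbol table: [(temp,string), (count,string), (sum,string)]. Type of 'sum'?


Lookup 'sum' → type string


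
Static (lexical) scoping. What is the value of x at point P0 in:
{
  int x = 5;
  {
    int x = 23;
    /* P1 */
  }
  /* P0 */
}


x declared in the same block as P0
x = 5


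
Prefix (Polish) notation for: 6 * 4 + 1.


left-to-right (same/higher precedence on left): tree is (+ (* 6 4) 1)
Prefix: + * 6 4 1


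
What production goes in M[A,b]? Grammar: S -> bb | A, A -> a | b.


For [A, b]: 'b' ∈ FIRST(b)
Entry: A -> b


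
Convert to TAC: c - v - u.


Break into single-operator statements:
t1 = c - v
t2 = t1 - u


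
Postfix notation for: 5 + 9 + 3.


Left to right (same or higher precedence on left)
Postfix: 5 9 + 3 +


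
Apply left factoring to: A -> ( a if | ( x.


Common prefix: '('
Factored: A -> ( A', A' -> a if | x


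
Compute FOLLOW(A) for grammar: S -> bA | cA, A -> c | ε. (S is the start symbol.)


$ ∈ FOLLOW(S). For each A -> αBβ: add FIRST(β)\{ε} to FOLLOW(B); if β nullable, add FOLLOW(A).
FOLLOW(A) = {$}


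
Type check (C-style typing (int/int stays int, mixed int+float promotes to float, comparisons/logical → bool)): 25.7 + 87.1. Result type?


Operand types: float + float
Rule: mixed int/float promotes to float; int/int stays int
Result type: float


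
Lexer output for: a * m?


Scan left to right, longest-match per lexeme
Tokens: ID(a), OP(*), ID(m)


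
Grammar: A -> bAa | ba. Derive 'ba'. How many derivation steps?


Derivation: A => ba
Steps: 1


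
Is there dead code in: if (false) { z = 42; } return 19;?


condition is constant false, so the whole block is unreachable
Dead: 'if (false) { z = 42; }'


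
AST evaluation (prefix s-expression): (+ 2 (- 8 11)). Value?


Evaluate inner: (- 8 11) = -3
Evaluate root: (+ 2 -3) = -1
Result: -1


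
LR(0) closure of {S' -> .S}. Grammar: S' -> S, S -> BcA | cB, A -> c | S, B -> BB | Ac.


Start: S' -> .S
For each item with dot before a nonterminal B, add B -> .γ for every B-production
Closure: [S' -> .S, S -> .BcA, S -> .cB, B -> .BB, B -> .Ac, A -> .c, A -> .S]


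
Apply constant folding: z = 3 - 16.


3 - 16 = -13 at compile time
Optimized: z = -13


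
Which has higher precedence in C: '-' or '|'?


'-' is additive (level 9); '|' is bitwise OR (level 3)
Higher level binds tighter
'-' has higher precedence than '|'


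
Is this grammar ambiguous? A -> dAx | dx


balanced d^n…x^n: each string has a unique parse
Unambiguous


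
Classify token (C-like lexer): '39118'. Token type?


Pattern: digits only
Type: INTEGER_LITERAL


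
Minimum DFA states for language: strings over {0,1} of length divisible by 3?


Track length mod 3: states 0..2, accept at 0
Minimal DFA: 3 states


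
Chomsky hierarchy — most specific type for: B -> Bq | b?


Left-linear: every RHS is a terminal or one nonterminal followed by a terminal
Classification: Type 3 (Regular)


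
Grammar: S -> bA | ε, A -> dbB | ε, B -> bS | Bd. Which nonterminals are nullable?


A nonterminal is nullable iff some alternative derives ε (directly, or every symbol in it is nullable)
Nullable: {A, S}


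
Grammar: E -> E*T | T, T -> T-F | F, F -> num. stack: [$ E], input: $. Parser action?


start symbol E on stack, input exhausted
Action: accept


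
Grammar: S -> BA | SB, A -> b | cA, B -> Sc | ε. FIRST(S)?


Per alternative of S: FIRST(BA) = {b, c}; FIRST(SB) = {b, c}
FIRST(S) = {b, c}


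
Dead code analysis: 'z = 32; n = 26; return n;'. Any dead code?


z is assigned but never read
Dead: 'z = 32'


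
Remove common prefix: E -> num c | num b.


Common prefix: 'num'
Factored: E -> num E', E' -> c | b


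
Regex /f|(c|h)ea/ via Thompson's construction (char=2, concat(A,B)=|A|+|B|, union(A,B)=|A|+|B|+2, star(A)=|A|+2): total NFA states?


Syntax tree has 5 char leaf(s), 2 union(s), 0 star(s)
chars contribute 5×2 = 10; each union adds +2; each star adds +2
Total: 10 + 4 + 0 = 14 states


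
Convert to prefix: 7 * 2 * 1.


left-to-right (same/higher precedence on left): tree is (* (* 7 2) 1)
Prefix: * * 7 2 1


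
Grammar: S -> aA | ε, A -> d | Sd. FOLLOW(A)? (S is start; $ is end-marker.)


$ ∈ FOLLOW(S). For each A -> αBβ: add FIRST(β)\{ε} to FOLLOW(B); if β nullable, add FOLLOW(A).
FOLLOW(A) = {$, d}


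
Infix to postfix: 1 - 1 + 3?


Left to right (same or higher precedence on left)
Postfix: 1 1 - 3 +


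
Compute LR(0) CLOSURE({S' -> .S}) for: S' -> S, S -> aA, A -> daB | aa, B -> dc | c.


Start: S' -> .S
For each item with dot before a nonterminal B, add B -> .γ for every B-production
Closure: [S' -> .S, S -> .aA]


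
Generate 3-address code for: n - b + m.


Break into single-operator statements:
t1 = n - b
t2 = t1 + m


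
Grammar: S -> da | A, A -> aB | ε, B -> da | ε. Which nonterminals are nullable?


A nonterminal is nullable iff some alternative derives ε (directly, or every symbol in it is nullable)
Nullable: {A, B, S}


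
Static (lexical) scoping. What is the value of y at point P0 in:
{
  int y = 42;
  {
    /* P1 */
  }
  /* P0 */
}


y declared in the same block as P0
y = 42


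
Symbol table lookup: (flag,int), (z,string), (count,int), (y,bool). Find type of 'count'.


Lookup 'count' → type int


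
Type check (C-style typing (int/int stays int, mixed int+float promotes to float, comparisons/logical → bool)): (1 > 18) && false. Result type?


Operand types: bool && bool
Rule: logical operators take bool operands and yield bool
Result type: bool


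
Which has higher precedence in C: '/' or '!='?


'/' is multiplicative (level 10); '!=' is equality (level 6)
Higher level binds tighter
'/' has higher precedence than '!='


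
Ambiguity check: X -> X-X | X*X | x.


'x-x*x' has two parse trees (no precedence encoded between - and *)
Ambiguous


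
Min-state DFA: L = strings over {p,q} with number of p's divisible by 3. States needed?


Track (count of p) mod 3: states 0..2, accept at 0
Minimal DFA: 3 states


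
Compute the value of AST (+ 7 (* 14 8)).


Evaluate inner: (* 14 8) = 112
Evaluate root: (+ 7 112) = 119
Result: 119


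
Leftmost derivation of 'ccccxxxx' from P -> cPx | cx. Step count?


Derivation: P => cPx => ccPxx => cccPxxx => ccccxxxx
Steps: 4


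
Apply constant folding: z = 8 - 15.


8 - 15 = -7 at compile time
Optimized: z = -7


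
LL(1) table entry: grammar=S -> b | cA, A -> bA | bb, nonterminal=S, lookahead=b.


For [S, b]: 'b' ∈ FIRST(b)
Entry: S -> b


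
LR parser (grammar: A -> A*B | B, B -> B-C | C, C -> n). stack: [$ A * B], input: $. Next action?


handle 'A*B' on top; lookahead ∈ FOLLOW(A) = {*, $}
Action: reduce (A -> A*B)


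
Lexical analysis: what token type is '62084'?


Pattern: digits only
Type: INTEGER_LITERAL


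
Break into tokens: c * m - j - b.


Scan left to right, longest-match per lexeme
Tokens: ID(c), OP(*), ID(m), OP(-), ID(j), OP(-), ID(b)


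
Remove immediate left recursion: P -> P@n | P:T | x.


Left-recursive alternatives: P@n, P:T; non-recursive: x
Introduce P': P -> xP', P' -> @nP' | :TP' | ε


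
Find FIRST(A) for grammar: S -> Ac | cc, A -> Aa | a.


Per alternative of A: FIRST(Aa) = {a}; FIRST(a) = {a}
FIRST(A) = {a}


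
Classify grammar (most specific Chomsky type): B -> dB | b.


Right-linear: every RHS is a terminal or a terminal followed by one nonterminal
Classification: Type 3 (Regular)


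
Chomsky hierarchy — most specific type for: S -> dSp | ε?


Single nonterminal LHS, but d^n p^n is not regular
Classification: Type 2 (Context-Free)


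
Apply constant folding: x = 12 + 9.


12 + 9 = 21 at compile time
Optimized: x = 21


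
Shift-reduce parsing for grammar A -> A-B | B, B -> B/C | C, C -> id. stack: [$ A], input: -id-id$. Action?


shift '-' to continue A -> A-B
Action: shift


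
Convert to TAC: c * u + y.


Break into single-operator statements:
t1 = c * u
t2 = t1 + y


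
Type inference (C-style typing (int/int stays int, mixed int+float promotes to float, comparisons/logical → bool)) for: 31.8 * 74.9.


Operand types: float * float
Rule: mixed int/float promotes to float; int/int stays int
Result type: float


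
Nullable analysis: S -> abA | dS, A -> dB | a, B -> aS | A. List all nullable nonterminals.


A nonterminal is nullable iff some alternative derives ε (directly, or every symbol in it is nullable)
Nullable: {}


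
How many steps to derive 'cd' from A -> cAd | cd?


Derivation: A => cd
Steps: 1


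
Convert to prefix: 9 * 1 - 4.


left-to-right (same/higher precedence on left): tree is (- (* 9 1) 4)
Prefix: - * 9 1 4


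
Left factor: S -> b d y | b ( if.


Common prefix: 'b'
Factored: S -> b S', S' -> d y | ( if


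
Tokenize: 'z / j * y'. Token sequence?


Scan left to right, longest-match per lexeme
Tokens: ID(z), OP(/), ID(j), OP(*), ID(y)


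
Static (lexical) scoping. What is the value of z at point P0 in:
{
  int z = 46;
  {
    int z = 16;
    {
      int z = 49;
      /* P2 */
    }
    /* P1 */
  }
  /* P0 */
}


z declared in the same block as P0
z = 46


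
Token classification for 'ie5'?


Pattern: letter/underscore followed by alphanumerics, not a keyword
Type: IDENTIFIER


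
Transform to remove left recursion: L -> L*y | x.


Left-recursive alternatives: L*y; non-recursive: x
Introduce L': L -> xL', L' -> *yL' | ε


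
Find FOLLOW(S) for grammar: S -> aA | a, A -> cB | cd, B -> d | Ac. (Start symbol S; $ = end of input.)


$ ∈ FOLLOW(S). For each A -> αBβ: add FIRST(β)\{ε} to FOLLOW(B); if β nullable, add FOLLOW(A).
FOLLOW(S) = {$}


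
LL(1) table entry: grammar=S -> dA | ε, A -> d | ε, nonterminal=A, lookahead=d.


For [A, d]: 'd' ∈ FIRST(d)
Entry: A -> d


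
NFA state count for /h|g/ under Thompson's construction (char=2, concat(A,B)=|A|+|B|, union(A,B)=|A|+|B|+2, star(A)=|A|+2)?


Syntax tree has 2 char leaf(s), 1 union(s), 0 star(s)
chars contribute 2×2 = 4; each union adds +2; each star adds +2
Total: 4 + 2 + 0 = 6 states


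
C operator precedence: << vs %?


'%' is multiplicative (level 10); '<<' is shift (level 8)
Higher level binds tighter
'%' has higher precedence than '<<'


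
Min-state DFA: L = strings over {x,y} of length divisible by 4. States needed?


Track length mod 4: states 0..3, accept at 0
Minimal DFA: 4 states


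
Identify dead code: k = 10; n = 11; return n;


k is assigned but never read
Dead: 'k = 10'


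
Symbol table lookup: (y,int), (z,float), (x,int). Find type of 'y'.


Lookup 'y' → type int


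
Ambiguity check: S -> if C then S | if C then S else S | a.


dangling else: 'if C then if C then a else a' parses two ways
Ambiguous


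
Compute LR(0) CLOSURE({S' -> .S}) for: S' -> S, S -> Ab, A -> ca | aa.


Start: S' -> .S
For each item with dot before a nonterminal B, add B -> .γ for every B-production
Closure: [S' -> .S, S -> .Ab, A -> .ca, A -> .aa]


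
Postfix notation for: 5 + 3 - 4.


Left to right (same or higher precedence on left)
Postfix: 5 3 + 4 -


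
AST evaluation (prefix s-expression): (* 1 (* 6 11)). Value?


Evaluate inner: (* 6 11) = 66
Evaluate root: (* 1 66) = 66
Result: 66
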